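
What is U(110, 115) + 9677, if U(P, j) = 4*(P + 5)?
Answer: 10137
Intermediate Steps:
U(P, j) = 20 + 4*P (U(P, j) = 4*(5 + P) = 20 + 4*P)
U(110, 115) + 9677 = (20 + 4*110) + 9677 = (20 + 440) + 9677 = 460 + 9677 = 10137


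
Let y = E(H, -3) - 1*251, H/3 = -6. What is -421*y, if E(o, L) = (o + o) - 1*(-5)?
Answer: 118722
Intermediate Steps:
H = -18 (H = 3*(-6) = -18)
E(o, L) = 5 + 2*o (E(o, L) = 2*o + 5 = 5 + 2*o)
y = -282 (y = (5 + 2*(-18)) - 1*251 = (5 - 36) - 251 = -31 - 251 = -282)
-421*y = -421*(-282) = 118722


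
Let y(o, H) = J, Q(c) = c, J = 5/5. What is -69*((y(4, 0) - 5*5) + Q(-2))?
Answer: 1794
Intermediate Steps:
J = 1 (J = 5*(⅕) = 1)
y(o, H) = 1
-69*((y(4, 0) - 5*5) + Q(-2)) = -69*((1 - 5*5) - 2) = -69*((1 - 25) - 2) = -69*(-24 - 2) = -69*(-26) = 1794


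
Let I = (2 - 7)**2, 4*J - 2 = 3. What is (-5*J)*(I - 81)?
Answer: 350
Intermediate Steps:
J = 5/4 (J = 1/2 + (1/4)*3 = 1/2 + 3/4 = 5/4 ≈ 1.2500)
I = 25 (I = (-5)**2 = 25)
(-5*J)*(I - 81) = (-5*5/4)*(25 - 81) = -25/4*(-56) = 350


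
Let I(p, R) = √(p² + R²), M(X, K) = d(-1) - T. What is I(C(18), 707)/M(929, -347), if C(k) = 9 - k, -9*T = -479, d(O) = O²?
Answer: -9*√499930/470 ≈ -13.539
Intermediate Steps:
T = 479/9 (T = -⅑*(-479) = 479/9 ≈ 53.222)
M(X, K) = -470/9 (M(X, K) = (-1)² - 1*479/9 = 1 - 479/9 = -470/9)
I(p, R) = √(R² + p²)
I(C(18), 707)/M(929, -347) = √(707² + (9 - 1*18)²)/(-470/9) = √(499849 + (9 - 18)²)*(-9/470) = √(499849 + (-9)²)*(-9/470) = √(499849 + 81)*(-9/470) = √499930*(-9/470) = -9*√499930/470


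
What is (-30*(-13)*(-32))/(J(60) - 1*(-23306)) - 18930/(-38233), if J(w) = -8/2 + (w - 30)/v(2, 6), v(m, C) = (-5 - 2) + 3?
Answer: -72365910/1781237237 ≈ -0.040627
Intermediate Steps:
v(m, C) = -4 (v(m, C) = -7 + 3 = -4)
J(w) = 7/2 - w/4 (J(w) = -8/2 + (w - 30)/(-4) = -8*½ + (-30 + w)*(-¼) = -4 + (15/2 - w/4) = 7/2 - w/4)
(-30*(-13)*(-32))/(J(60) - 1*(-23306)) - 18930/(-38233) = (-30*(-13)*(-32))/((7/2 - ¼*60) - 1*(-23306)) - 18930/(-38233) = (390*(-32))/((7/2 - 15) + 23306) - 18930*(-1/38233) = -12480/(-23/2 + 23306) + 18930/38233 = -12480/46589/2 + 18930/38233 = -12480*2/46589 + 18930/38233 = -24960/46589 + 18930/38233 = -72365910/1781237237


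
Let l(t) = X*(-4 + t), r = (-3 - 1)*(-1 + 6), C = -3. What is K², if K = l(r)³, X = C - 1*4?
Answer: 22483074023424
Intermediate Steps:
X = -7 (X = -3 - 1*4 = -3 - 4 = -7)
r = -20 (r = -4*5 = -20)
l(t) = 28 - 7*t (l(t) = -7*(-4 + t) = 28 - 7*t)
K = 4741632 (K = (28 - 7*(-20))³ = (28 + 140)³ = 168³ = 4741632)
K² = 4741632² = 22483074023424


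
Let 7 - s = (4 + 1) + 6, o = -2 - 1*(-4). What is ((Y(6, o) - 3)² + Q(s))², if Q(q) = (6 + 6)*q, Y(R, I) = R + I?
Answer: 529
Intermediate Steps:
o = 2 (o = -2 + 4 = 2)
Y(R, I) = I + R
s = -4 (s = 7 - ((4 + 1) + 6) = 7 - (5 + 6) = 7 - 1*11 = 7 - 11 = -4)
Q(q) = 12*q
((Y(6, o) - 3)² + Q(s))² = (((2 + 6) - 3)² + 12*(-4))² = ((8 - 3)² - 48)² = (5² - 48)² = (25 - 48)² = (-23)² = 529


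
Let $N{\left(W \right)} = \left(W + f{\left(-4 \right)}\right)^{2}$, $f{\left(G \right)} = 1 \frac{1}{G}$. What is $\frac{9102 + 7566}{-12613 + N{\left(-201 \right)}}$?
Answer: $\frac{88896}{148739} \approx 0.59766$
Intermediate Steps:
$f{\left(G \right)} = \frac{1}{G}$
$N{\left(W \right)} = \left(- \frac{1}{4} + W\right)^{2}$ ($N{\left(W \right)} = \left(W + \frac{1}{-4}\right)^{2} = \left(W - \frac{1}{4}\right)^{2} = \left(- \frac{1}{4} + W\right)^{2}$)
$\frac{9102 + 7566}{-12613 + N{\left(-201 \right)}} = \frac{9102 + 7566}{-12613 + \frac{\left(-1 + 4 \left(-201\right)\right)^{2}}{16}} = \frac{16668}{-12613 + \frac{\left(-1 - 804\right)^{2}}{16}} = \frac{16668}{-12613 + \frac{\left(-805\right)^{2}}{16}} = \frac{16668}{-12613 + \frac{1}{16} \cdot 648025} = \frac{16668}{-12613 + \frac{648025}{16}} = \frac{16668}{\frac{446217}{16}} = 16668 \cdot \frac{16}{446217} = \frac{88896}{148739}$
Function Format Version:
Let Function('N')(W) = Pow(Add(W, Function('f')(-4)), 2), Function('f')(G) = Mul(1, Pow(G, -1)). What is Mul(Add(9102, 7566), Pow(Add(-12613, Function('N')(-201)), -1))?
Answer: Rational(88896, 148739) ≈ 0.59766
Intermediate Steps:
Function('f')(G) = Pow(G, -1)
Function('N')(W) = Pow(Add(Rational(-1, 4), W), 2) (Function('N')(W) = Pow(Add(W, Pow(-4, -1)), 2) = Pow(Add(W, Rational(-1, 4)), 2) = Pow(Add(Rational(-1, 4), W), 2))
Mul(Add(9102, 7566), Pow(Add(-12613, Function('N')(-201)), -1)) = Mul(Add(9102, 7566), Pow(Add(-12613, Mul(Rational(1, 16), Pow(Add(-1, Mul(4, -201)), 2))), -1)) = Mul(16668, Pow(Add(-12613, Mul(Rational(1, 16), Pow(Add(-1, -804), 2))), -1)) = Mul(16668, Pow(Add(-12613, Mul(Rational(1, 16), Pow(-805, 2))), -1)) = Mul(16668, Pow(Add(-12613, Mul(Rational(1, 16), 648025)), -1)) = Mul(16668, Pow(Add(-12613, Rational(648025, 16)), -1)) = Mul(16668, Pow(Rational(446217, 16), -1)) = Mul(16668, Rational(16, 446217)) = Rational(88896, 148739)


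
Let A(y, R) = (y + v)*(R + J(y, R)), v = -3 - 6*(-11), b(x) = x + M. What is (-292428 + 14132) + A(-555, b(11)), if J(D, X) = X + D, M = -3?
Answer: -13108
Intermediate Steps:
b(x) = -3 + x (b(x) = x - 3 = -3 + x)
J(D, X) = D + X
v = 63 (v = -3 + 66 = 63)
A(y, R) = (63 + y)*(y + 2*R) (A(y, R) = (y + 63)*(R + (y + R)) = (63 + y)*(R + (R + y)) = (63 + y)*(y + 2*R))
(-292428 + 14132) + A(-555, b(11)) = (-292428 + 14132) + (63*(-555) + 126*(-3 + 11) + (-3 + 11)*(-555) - 555*((-3 + 11) - 555)) = -278296 + (-34965 + 126*8 + 8*(-555) - 555*(8 - 555)) = -278296 + (-34965 + 1008 - 4440 - 555*(-547)) = -278296 + (-34965 + 1008 - 4440 + 303585) = -278296 + 265188 = -13108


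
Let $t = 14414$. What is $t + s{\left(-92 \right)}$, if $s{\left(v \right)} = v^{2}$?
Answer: $22878$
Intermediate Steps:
$t + s{\left(-92 \right)} = 14414 + \left(-92\right)^{2} = 14414 + 8464 = 22878$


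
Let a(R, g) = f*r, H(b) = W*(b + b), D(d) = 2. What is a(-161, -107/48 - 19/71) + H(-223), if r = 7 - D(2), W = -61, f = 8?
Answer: 27246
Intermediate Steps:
r = 5 (r = 7 - 1*2 = 7 - 2 = 5)
H(b) = -122*b (H(b) = -61*(b + b) = -122*b)
a(R, g) = 40 (a(R, g) = 8*5 = 40)
a(-161, -107/48 - 19/71) + H(-223) = 40 - 122*(-223) = 40 + 27206 = 27246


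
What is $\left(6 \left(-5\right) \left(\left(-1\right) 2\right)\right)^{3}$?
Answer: $216000$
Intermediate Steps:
$\left(6 \left(-5\right) \left(\left(-1\right) 2\right)\right)^{3} = \left(\left(-30\right) \left(-2\right)\right)^{3} = 60^{3} = 216000$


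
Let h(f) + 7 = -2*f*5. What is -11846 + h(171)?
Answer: -13563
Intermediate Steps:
h(f) = -7 - 10*f (h(f) = -7 - 2*f*5 = -7 - 10*f)
-11846 + h(171) = -11846 + (-7 - 10*171) = -11846 + (-7 - 1710) = -11846 - 1717 = -13563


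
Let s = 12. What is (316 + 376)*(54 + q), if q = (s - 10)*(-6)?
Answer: 29064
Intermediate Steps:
q = -12 (q = (12 - 10)*(-6) = 2*(-6) = -12)
(316 + 376)*(54 + q) = (316 + 376)*(54 - 12) = 692*42 = 29064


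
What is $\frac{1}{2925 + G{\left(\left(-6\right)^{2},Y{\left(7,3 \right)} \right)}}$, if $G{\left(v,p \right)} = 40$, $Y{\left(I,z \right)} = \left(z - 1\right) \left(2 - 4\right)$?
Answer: $\frac{1}{2965} \approx 0.00033727$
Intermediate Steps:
$Y{\left(I,z \right)} = 2 - 2 z$ ($Y{\left(I,z \right)} = \left(-1 + z\right) \left(-2\right) = 2 - 2 z$)
$\frac{1}{2925 + G{\left(\left(-6\right)^{2},Y{\left(7,3 \right)} \right)}} = \frac{1}{2925 + 40} = \frac{1}{2965}$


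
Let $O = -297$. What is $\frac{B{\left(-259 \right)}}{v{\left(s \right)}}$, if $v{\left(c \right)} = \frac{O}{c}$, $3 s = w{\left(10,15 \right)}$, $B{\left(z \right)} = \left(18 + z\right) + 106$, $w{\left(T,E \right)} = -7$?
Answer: $- \frac{35}{33} \approx -1.0606$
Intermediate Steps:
$B{\left(z \right)} = 124 + z$
$s = - \frac{7}{3}$ ($s = \frac{1}{3} \left(-7\right) = - \frac{7}{3} \approx -2.3333$)
$v{\left(c \right)} = - \frac{297}{c}$
$\frac{B{\left(-259 \right)}}{v{\left(s \right)}} = \frac{124 - 259}{\left(-297\right) \frac{1}{- \frac{7}{3}}} = - \frac{135}{\left(-297\right) \left(- \frac{3}{7}\right)} = - \frac{135}{\frac{891}{7}} = \left(-135\right) \frac{7}{891} = - \frac{35}{33}$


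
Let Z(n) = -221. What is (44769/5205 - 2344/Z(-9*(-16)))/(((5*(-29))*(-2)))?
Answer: 7364823/111196150 ≈ 0.066233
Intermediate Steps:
(44769/5205 - 2344/Z(-9*(-16)))/(((5*(-29))*(-2))) = (44769/5205 - 2344/(-221))/(((5*(-29))*(-2))) = (44769*(1/5205) - 2344*(-1/221))/((-145*(-2))) = (14923/1735 + 2344/221)/290 = (7364823/383435)*(1/290) = 7364823/111196150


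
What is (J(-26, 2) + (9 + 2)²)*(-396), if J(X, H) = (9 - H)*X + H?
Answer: 23364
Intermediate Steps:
J(X, H) = H + X*(9 - H) (J(X, H) = X*(9 - H) + H = H + X*(9 - H))
(J(-26, 2) + (9 + 2)²)*(-396) = ((2 + 9*(-26) - 1*2*(-26)) + (9 + 2)²)*(-396) = ((2 - 234 + 52) + 11²)*(-396) = (-180 + 121)*(-396) = -59*(-396) = 23364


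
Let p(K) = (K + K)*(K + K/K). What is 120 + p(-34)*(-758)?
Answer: -1700832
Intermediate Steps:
p(K) = 2*K*(1 + K) (p(K) = (2*K)*(K + 1) = (2*K)*(1 + K) = 2*K*(1 + K))
120 + p(-34)*(-758) = 120 + (2*(-34)*(1 - 34))*(-758) = 120 + (2*(-34)*(-33))*(-758) = 120 + 2244*(-758) = 120 - 1700952 = -1700832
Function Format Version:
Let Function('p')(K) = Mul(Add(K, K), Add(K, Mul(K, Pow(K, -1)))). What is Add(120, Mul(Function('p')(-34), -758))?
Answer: -1700832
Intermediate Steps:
Function('p')(K) = Mul(2, K, Add(1, K)) (Function('p')(K) = Mul(Mul(2, K), Add(K, 1)) = Mul(Mul(2, K), Add(1, K)) = Mul(2, K, Add(1, K)))
Add(120, Mul(Function('p')(-34), -758)) = Add(120, Mul(Mul(2, -34, Add(1, -34)), -758)) = Add(120, Mul(Mul(2, -34, -33), -758)) = Add(120, Mul(2244, -758)) = Add(120, -1700952) = -1700832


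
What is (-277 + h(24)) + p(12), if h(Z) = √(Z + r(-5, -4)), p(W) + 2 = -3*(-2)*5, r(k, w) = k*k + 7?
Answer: -249 + 2*√14 ≈ -241.52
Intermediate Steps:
r(k, w) = 7 + k² (r(k, w) = k² + 7 = 7 + k²)
p(W) = 28 (p(W) = -2 - 3*(-2)*5 = -2 + 6*5 = -2 + 30 = 28)
h(Z) = √(32 + Z) (h(Z) = √(Z + (7 + (-5)²)) = √(Z + (7 + 25)) = √(Z + 32) = √(32 + Z))
(-277 + h(24)) + p(12) = (-277 + √(32 + 24)) + 28 = (-277 + √56) + 28 = (-277 + 2*√14) + 28 = -249 + 2*√14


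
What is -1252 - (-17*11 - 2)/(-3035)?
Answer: -3800009/3035 ≈ -1252.1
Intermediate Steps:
-1252 - (-17*11 - 2)/(-3035) = -1252 - (-187 - 2)*(-1)/3035 = -1252 - (-189)*(-1)/3035 = -1252 - 1*189/3035 = -1252 - 189/3035 = -3800009/3035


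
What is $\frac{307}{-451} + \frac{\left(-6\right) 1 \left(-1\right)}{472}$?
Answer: $- \frac{71099}{106436} \approx -0.668$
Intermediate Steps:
$\frac{307}{-451} + \frac{\left(-6\right) 1 \left(-1\right)}{472} = 307 \left(- \frac{1}{451}\right) + \left(-6\right) \left(-1\right) \frac{1}{472} = - \frac{307}{451} + 6 \cdot \frac{1}{472} = - \frac{307}{451} + \frac{3}{236} = - \frac{71099}{106436}$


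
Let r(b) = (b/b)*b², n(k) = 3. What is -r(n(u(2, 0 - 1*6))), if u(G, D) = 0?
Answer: -9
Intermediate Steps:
r(b) = b² (r(b) = 1*b² = b²)
-r(n(u(2, 0 - 1*6))) = -1*3² = -1*9 = -9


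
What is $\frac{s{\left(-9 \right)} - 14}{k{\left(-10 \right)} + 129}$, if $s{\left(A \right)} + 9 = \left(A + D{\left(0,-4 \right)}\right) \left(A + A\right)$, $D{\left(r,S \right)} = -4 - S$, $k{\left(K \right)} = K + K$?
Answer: $\frac{139}{109} \approx 1.2752$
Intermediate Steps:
$k{\left(K \right)} = 2 K$
$s{\left(A \right)} = -9 + 2 A^{2}$ ($s{\left(A \right)} = -9 + \left(A - 0\right) \left(A + A\right) = -9 + \left(A + \left(-4 + 4\right)\right) 2 A = -9 + \left(A + 0\right) 2 A = -9 + A 2 A = -9 + 2 A^{2}$)
$\frac{s{\left(-9 \right)} - 14}{k{\left(-10 \right)} + 129} = \frac{\left(-9 + 2 \left(-9\right)^{2}\right) - 14}{2 \left(-10\right) + 129} = \frac{\left(-9 + 2 \cdot 81\right) - 14}{-20 + 129} = \frac{\left(-9 + 162\right) - 14}{109} = \frac{153 - 14}{109} = \frac{1}{109} \cdot 139 = \frac{139}{109}$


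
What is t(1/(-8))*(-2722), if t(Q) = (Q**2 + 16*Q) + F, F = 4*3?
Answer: -872401/32 ≈ -27263.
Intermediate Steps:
F = 12
t(Q) = 12 + Q**2 + 16*Q (t(Q) = (Q**2 + 16*Q) + 12 = 12 + Q**2 + 16*Q)
t(1/(-8))*(-2722) = (12 + (1/(-8))**2 + 16/(-8))*(-2722) = (12 + (-1/8)**2 + 16*(-1/8))*(-2722) = (12 + 1/64 - 2)*(-2722) = (641/64)*(-2722) = -872401/32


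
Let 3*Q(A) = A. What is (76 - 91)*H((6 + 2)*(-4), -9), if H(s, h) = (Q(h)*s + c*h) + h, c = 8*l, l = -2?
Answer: -3465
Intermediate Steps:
Q(A) = A/3
c = -16 (c = 8*(-2) = -16)
H(s, h) = -15*h + h*s/3 (H(s, h) = ((h/3)*s - 16*h) + h = (h*s/3 - 16*h) + h = (-16*h + h*s/3) + h = -15*h + h*s/3)
(76 - 91)*H((6 + 2)*(-4), -9) = (76 - 91)*((⅓)*(-9)*(-45 + (6 + 2)*(-4))) = -5*(-9)*(-45 + 8*(-4)) = -5*(-9)*(-45 - 32) = -5*(-9)*(-77) = -15*231 = -3465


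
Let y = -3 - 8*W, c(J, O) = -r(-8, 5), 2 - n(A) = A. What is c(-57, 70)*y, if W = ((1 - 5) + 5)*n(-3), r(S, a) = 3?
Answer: 129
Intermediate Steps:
n(A) = 2 - A
c(J, O) = -3 (c(J, O) = -1*3 = -3)
W = 5 (W = ((1 - 5) + 5)*(2 - 1*(-3)) = (-4 + 5)*(2 + 3) = 1*5 = 5)
y = -43 (y = -3 - 8*5 = -3 - 40 = -43)
c(-57, 70)*y = -3*(-43) = 129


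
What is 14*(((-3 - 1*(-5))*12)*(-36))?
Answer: -12096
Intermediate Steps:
14*(((-3 - 1*(-5))*12)*(-36)) = 14*(((-3 + 5)*12)*(-36)) = 14*((2*12)*(-36)) = 14*(24*(-36)) = 14*(-864) = -12096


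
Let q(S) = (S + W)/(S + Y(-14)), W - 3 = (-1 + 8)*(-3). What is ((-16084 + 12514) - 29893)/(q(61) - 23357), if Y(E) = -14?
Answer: 1572761/1097736 ≈ 1.4327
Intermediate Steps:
W = -18 (W = 3 + (-1 + 8)*(-3) = 3 + 7*(-3) = 3 - 21 = -18)
q(S) = (-18 + S)/(-14 + S) (q(S) = (S - 18)/(S - 14) = (-18 + S)/(-14 + S))
((-16084 + 12514) - 29893)/(q(61) - 23357) = ((-16084 + 12514) - 29893)/((-18 + 61)/(-14 + 61) - 23357) = (-3570 - 29893)/(43/47 - 23357) = -33463/((1/47)*43 - 23357) = -33463/(43/47 - 23357) = -33463/(-1097736/47) = -33463*(-47/1097736) = 1572761/1097736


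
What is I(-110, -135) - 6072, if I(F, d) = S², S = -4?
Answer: -6056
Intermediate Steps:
I(F, d) = 16 (I(F, d) = (-4)² = 16)
I(-110, -135) - 6072 = 16 - 6072 = -6056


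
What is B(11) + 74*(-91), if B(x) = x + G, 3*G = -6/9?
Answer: -60509/9 ≈ -6723.2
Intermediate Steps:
G = -2/9 (G = (-6/9)/3 = (-6*⅑)/3 = (⅓)*(-⅔) = -2/9 ≈ -0.22222)
B(x) = -2/9 + x (B(x) = x - 2/9 = -2/9 + x)
B(11) + 74*(-91) = (-2/9 + 11) + 74*(-91) = 97/9 - 6734 = -60509/9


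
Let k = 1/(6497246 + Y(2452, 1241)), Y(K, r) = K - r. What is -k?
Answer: -1/6498457 ≈ -1.5388e-7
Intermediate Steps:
k = 1/6498457 (k = 1/(6497246 + (2452 - 1*1241)) = 1/(6497246 + (2452 - 1241)) = 1/(6497246 + 1211) = 1/6498457 ≈ 1.5388e-7)
-k = -1*1/6498457 = -1/6498457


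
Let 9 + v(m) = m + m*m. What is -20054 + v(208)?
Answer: 23409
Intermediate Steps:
v(m) = -9 + m + m**2 (v(m) = -9 + (m + m*m) = -9 + (m + m**2) = -9 + m + m**2)
-20054 + v(208) = -20054 + (-9 + 208 + 208**2) = -20054 + (-9 + 208 + 43264) = -20054 + 43463 = 23409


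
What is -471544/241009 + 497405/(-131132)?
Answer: -181713589453/31603992188 ≈ -5.7497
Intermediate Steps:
-471544/241009 + 497405/(-131132) = -471544*1/241009 + 497405*(-1/131132) = -471544/241009 - 497405/131132 = -181713589453/31603992188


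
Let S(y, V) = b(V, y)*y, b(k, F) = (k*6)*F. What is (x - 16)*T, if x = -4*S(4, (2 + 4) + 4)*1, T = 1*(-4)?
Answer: 15424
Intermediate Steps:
b(k, F) = 6*F*k (b(k, F) = (6*k)*F = 6*F*k)
S(y, V) = 6*V*y² (S(y, V) = (6*y*V)*y = (6*V*y)*y = 6*V*y²)
T = -4
x = -3840 (x = -24*((2 + 4) + 4)*4²*1 = -24*(6 + 4)*16*1 = -24*10*16*1 = -4*960*1 = -3840*1 = -3840)
(x - 16)*T = (-3840 - 16)*(-4) = -3856*(-4) = 15424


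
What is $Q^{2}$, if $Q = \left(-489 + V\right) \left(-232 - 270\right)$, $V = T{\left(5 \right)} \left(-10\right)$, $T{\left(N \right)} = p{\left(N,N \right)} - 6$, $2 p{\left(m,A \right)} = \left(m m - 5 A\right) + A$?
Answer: $51942056464$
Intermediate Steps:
$p{\left(m,A \right)} = \frac{m^{2}}{2} - 2 A$ ($p{\left(m,A \right)} = \frac{\left(m m - 5 A\right) + A}{2} = \frac{\left(m^{2} - 5 A\right) + A}{2} = \frac{m^{2} - 4 A}{2} = \frac{m^{2}}{2} - 2 A$)
$T{\left(N \right)} = -6 + \frac{N^{2}}{2} - 2 N$ ($T{\left(N \right)} = \left(\frac{N^{2}}{2} - 2 N\right) - 6 = -6 + \frac{N^{2}}{2} - 2 N$)
$V = 35$ ($V = \left(-6 + \frac{5^{2}}{2} - 10\right) \left(-10\right) = \left(-6 + \frac{1}{2} \cdot 25 - 10\right) \left(-10\right) = \left(-6 + \frac{25}{2} - 10\right) \left(-10\right) = \left(- \frac{7}{2}\right) \left(-10\right) = 35$)
$Q = 227908$ ($Q = \left(-489 + 35\right) \left(-232 - 270\right) = \left(-454\right) \left(-502\right) = 227908$)
$Q^{2} = 227908^{2} = 51942056464$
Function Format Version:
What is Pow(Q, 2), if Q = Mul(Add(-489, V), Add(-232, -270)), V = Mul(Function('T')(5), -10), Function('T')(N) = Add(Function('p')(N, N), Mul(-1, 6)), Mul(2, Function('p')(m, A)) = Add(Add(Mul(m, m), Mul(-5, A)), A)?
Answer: 51942056464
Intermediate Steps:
Function('p')(m, A) = Add(Mul(Rational(1, 2), Pow(m, 2)), Mul(-2, A)) (Function('p')(m, A) = Mul(Rational(1, 2), Add(Add(Mul(m, m), Mul(-5, A)), A)) = Mul(Rational(1, 2), Add(Add(Pow(m, 2), Mul(-5, A)), A)) = Mul(Rational(1, 2), Add(Pow(m, 2), Mul(-4, A))) = Add(Mul(Rational(1, 2), Pow(m, 2)), Mul(-2, A)))
Function('T')(N) = Add(-6, Mul(Rational(1, 2), Pow(N, 2)), Mul(-2, N)) (Function('T')(N) = Add(Add(Mul(Rational(1, 2), Pow(N, 2)), Mul(-2, N)), Mul(-1, 6)) = Add(Add(Mul(Rational(1, 2), Pow(N, 2)), Mul(-2, N)), -6) = Add(-6, Mul(Rational(1, 2), Pow(N, 2)), Mul(-2, N)))
V = 35 (V = Mul(Add(-6, Mul(Rational(1, 2), Pow(5, 2)), Mul(-2, 5)), -10) = Mul(Add(-6, Mul(Rational(1, 2), 25), -10), -10) = Mul(Add(-6, Rational(25, 2), -10), -10) = Mul(Rational(-7, 2), -10) = 35)
Q = 227908 (Q = Mul(Add(-489, 35), Add(-232, -270)) = Mul(-454, -502) = 227908)
Pow(Q, 2) = Pow(227908, 2) = 51942056464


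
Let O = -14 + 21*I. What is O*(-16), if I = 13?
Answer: -4144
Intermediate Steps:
O = 259 (O = -14 + 21*13 = -14 + 273 = 259)
O*(-16) = 259*(-16) = -4144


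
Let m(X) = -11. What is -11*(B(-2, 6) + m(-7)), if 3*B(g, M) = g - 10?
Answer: 165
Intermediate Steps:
B(g, M) = -10/3 + g/3 (B(g, M) = (g - 10)/3 = (-10 + g)/3 = -10/3 + g/3)
-11*(B(-2, 6) + m(-7)) = -11*((-10/3 + (⅓)*(-2)) - 11) = -11*((-10/3 - ⅔) - 11) = -11*(-4 - 11) = -11*(-15) = 165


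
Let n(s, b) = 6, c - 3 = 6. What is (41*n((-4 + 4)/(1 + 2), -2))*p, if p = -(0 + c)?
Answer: -2214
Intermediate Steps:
c = 9 (c = 3 + 6 = 9)
p = -9 (p = -(0 + 9) = -1*9 = -9)
(41*n((-4 + 4)/(1 + 2), -2))*p = (41*6)*(-9) = 246*(-9) = -2214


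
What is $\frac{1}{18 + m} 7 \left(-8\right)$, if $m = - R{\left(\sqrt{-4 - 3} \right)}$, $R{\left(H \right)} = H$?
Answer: $- \frac{1008}{331} - \frac{56 i \sqrt{7}}{331} \approx -3.0453 - 0.44762 i$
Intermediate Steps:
$m = - i \sqrt{7}$ ($m = - \sqrt{-4 - 3} = - \sqrt{-7} = - i \sqrt{7} \approx - 2.6458 i$)
$\frac{1}{18 + m} 7 \left(-8\right) = \frac{1}{18 - i \sqrt{7}} \cdot 7 \left(-8\right) = \frac{7}{18 - i \sqrt{7}} \left(-8\right) = - \frac{56}{18 - i \sqrt{7}}$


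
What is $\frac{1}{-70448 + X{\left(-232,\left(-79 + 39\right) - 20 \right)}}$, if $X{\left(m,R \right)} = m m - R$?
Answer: $- \frac{1}{16564} \approx -6.0372 \cdot 10^{-5}$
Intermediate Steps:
$X{\left(m,R \right)} = m^{2} - R$
$\frac{1}{-70448 + X{\left(-232,\left(-79 + 39\right) - 20 \right)}} = \frac{1}{-70448 + \left(\left(-232\right)^{2} - \left(\left(-79 + 39\right) - 20\right)\right)} = \frac{1}{-70448 + \left(53824 - \left(-40 - 20\right)\right)} = \frac{1}{-70448 + \left(53824 - -60\right)} = \frac{1}{-70448 + \left(53824 + 60\right)} = \frac{1}{-70448 + 53884} = \frac{1}{-16564} = - \frac{1}{16564}$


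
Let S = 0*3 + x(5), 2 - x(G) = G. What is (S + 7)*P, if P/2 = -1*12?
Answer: -96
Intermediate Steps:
x(G) = 2 - G
S = -3 (S = 0*3 + (2 - 1*5) = 0 + (2 - 5) = 0 - 3 = -3)
P = -24 (P = 2*(-1*12) = 2*(-12) = -24)
(S + 7)*P = (-3 + 7)*(-24) = 4*(-24) = -96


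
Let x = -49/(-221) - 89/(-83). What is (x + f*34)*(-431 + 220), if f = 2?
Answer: -268193660/18343 ≈ -14621.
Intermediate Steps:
x = 23736/18343 (x = -49*(-1/221) - 89*(-1/83) = 49/221 + 89/83 = 23736/18343 ≈ 1.2940)
(x + f*34)*(-431 + 220) = (23736/18343 + 2*34)*(-431 + 220) = (23736/18343 + 68)*(-211) = (1271060/18343)*(-211) = -268193660/18343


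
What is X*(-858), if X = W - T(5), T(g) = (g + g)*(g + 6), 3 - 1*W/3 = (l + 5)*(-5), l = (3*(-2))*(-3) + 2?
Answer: -235092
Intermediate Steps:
l = 20 (l = -6*(-3) + 2 = 18 + 2 = 20)
W = 384 (W = 9 - 3*(20 + 5)*(-5) = 9 - 75*(-5) = 9 - 3*(-125) = 9 + 375 = 384)
T(g) = 2*g*(6 + g) (T(g) = (2*g)*(6 + g) = 2*g*(6 + g))
X = 274 (X = 384 - 2*5*(6 + 5) = 384 - 2*5*11 = 384 - 1*110 = 384 - 110 = 274)
X*(-858) = 274*(-858) = -235092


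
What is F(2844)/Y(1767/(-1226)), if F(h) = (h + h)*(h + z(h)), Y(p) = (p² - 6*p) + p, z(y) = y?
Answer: 16209844962048/4651333 ≈ 3.4850e+6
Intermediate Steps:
Y(p) = p² - 5*p
F(h) = 4*h² (F(h) = (h + h)*(h + h) = (2*h)*(2*h) = 4*h²)
F(2844)/Y(1767/(-1226)) = (4*2844²)/(((1767/(-1226))*(-5 + 1767/(-1226)))) = (4*8088336)/(((1767*(-1/1226))*(-5 + 1767*(-1/1226)))) = 32353344/((-1767*(-5 - 1767/1226)/1226)) = 32353344/((-1767/1226*(-7897/1226))) = 32353344/(13953999/1503076) = 32353344*(1503076/13953999) = 16209844962048/4651333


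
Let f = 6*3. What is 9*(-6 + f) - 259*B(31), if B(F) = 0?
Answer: 108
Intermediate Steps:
f = 18
9*(-6 + f) - 259*B(31) = 9*(-6 + 18) - 259*0 = 9*12 + 0 = 108 + 0 = 108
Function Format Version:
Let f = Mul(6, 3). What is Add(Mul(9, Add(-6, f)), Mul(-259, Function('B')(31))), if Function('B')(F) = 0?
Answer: 108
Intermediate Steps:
f = 18
Add(Mul(9, Add(-6, f)), Mul(-259, Function('B')(31))) = Add(Mul(9, Add(-6, 18)), Mul(-259, 0)) = Add(Mul(9, 12), 0) = Add(108, 0) = 108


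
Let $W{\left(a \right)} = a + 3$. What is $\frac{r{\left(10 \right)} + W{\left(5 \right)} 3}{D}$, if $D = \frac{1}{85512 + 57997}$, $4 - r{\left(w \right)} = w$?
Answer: $2583162$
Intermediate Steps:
$W{\left(a \right)} = 3 + a$
$r{\left(w \right)} = 4 - w$
$D = \frac{1}{143509} \approx 6.9682 \cdot 10^{-6}$
$\frac{r{\left(10 \right)} + W{\left(5 \right)} 3}{D} = \left(\left(4 - 10\right) + \left(3 + 5\right) 3\right) \frac{1}{\frac{1}{143509}} = \left(\left(4 - 10\right) + 8 \cdot 3\right) 143509 = \left(-6 + 24\right) 143509 = 18 \cdot 143509 = 2583162$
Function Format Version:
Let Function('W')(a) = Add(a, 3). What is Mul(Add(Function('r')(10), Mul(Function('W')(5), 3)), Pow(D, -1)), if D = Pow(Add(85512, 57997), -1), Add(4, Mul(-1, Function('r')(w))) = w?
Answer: 2583162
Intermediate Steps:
Function('W')(a) = Add(3, a)
Function('r')(w) = Add(4, Mul(-1, w))
D = Rational(1, 143509) (D = Pow(143509, -1) = Rational(1, 143509) ≈ 6.9682e-6)
Mul(Add(Function('r')(10), Mul(Function('W')(5), 3)), Pow(D, -1)) = Mul(Add(Add(4, Mul(-1, 10)), Mul(Add(3, 5), 3)), Pow(Rational(1, 143509), -1)) = Mul(Add(Add(4, -10), Mul(8, 3)), 143509) = Mul(Add(-6, 24), 143509) = Mul(18, 143509) = 2583162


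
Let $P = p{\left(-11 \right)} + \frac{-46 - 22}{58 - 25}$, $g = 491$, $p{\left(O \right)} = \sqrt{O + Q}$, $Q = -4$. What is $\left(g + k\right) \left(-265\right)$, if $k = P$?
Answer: $- \frac{4275775}{33} - 265 i \sqrt{15} \approx -1.2957 \cdot 10^{5} - 1026.3 i$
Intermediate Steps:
$p{\left(O \right)} = \sqrt{-4 + O}$ ($p{\left(O \right)} = \sqrt{O - 4} = \sqrt{-4 + O}$)
$P = - \frac{68}{33} + i \sqrt{15}$ ($P = \sqrt{-4 - 11} + \frac{-46 - 22}{58 - 25} = \sqrt{-15} - \frac{68}{33} = i \sqrt{15} - \frac{68}{33} = - \frac{68}{33} + i \sqrt{15} \approx -2.0606 + 3.873 i$)
$k = - \frac{68}{33} + i \sqrt{15} \approx -2.0606 + 3.873 i$
$\left(g + k\right) \left(-265\right) = \left(491 - \left(\frac{68}{33} - i \sqrt{15}\right)\right) \left(-265\right) = \left(\frac{16135}{33} + i \sqrt{15}\right) \left(-265\right) = - \frac{4275775}{33} - 265 i \sqrt{15}$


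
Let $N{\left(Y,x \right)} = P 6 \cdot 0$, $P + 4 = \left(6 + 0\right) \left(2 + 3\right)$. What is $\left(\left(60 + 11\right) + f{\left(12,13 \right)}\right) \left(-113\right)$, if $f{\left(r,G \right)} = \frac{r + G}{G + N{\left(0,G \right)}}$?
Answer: $- \frac{107124}{13} \approx -8240.3$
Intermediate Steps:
$P = 26$ ($P = -4 + \left(6 + 0\right) \left(2 + 3\right) = -4 + 6 \cdot 5 = -4 + 30 = 26$)
$N{\left(Y,x \right)} = 0$ ($N{\left(Y,x \right)} = 26 \cdot 6 \cdot 0 = 26 \cdot 0 = 0$)
$f{\left(r,G \right)} = \frac{G + r}{G}$ ($f{\left(r,G \right)} = \frac{r + G}{G + 0} = \frac{G + r}{G}$)
$\left(\left(60 + 11\right) + f{\left(12,13 \right)}\right) \left(-113\right) = \left(\left(60 + 11\right) + \frac{13 + 12}{13}\right) \left(-113\right) = \left(71 + \frac{1}{13} \cdot 25\right) \left(-113\right) = \left(71 + \frac{25}{13}\right) \left(-113\right) = \frac{948}{13} \left(-113\right) = - \frac{107124}{13}$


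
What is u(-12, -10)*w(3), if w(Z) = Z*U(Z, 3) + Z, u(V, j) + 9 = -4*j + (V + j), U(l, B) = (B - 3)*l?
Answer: 27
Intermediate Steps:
U(l, B) = l*(-3 + B) (U(l, B) = (-3 + B)*l = l*(-3 + B))
u(V, j) = -9 + V - 3*j (u(V, j) = -9 + (-4*j + (V + j)) = -9 + (V - 3*j) = -9 + V - 3*j)
w(Z) = Z (w(Z) = Z*(Z*(-3 + 3)) + Z = Z*(Z*0) + Z = Z*0 + Z = 0 + Z = Z)
u(-12, -10)*w(3) = (-9 - 12 - 3*(-10))*3 = (-9 - 12 + 30)*3 = 9*3 = 27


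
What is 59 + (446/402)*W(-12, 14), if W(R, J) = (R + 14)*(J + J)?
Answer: 24347/201 ≈ 121.13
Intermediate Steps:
W(R, J) = 2*J*(14 + R) (W(R, J) = (14 + R)*(2*J) = 2*J*(14 + R))
59 + (446/402)*W(-12, 14) = 59 + (446/402)*(2*14*(14 - 12)) = 59 + (446*(1/402))*(2*14*2) = 59 + (223/201)*56 = 59 + 12488/201 = 24347/201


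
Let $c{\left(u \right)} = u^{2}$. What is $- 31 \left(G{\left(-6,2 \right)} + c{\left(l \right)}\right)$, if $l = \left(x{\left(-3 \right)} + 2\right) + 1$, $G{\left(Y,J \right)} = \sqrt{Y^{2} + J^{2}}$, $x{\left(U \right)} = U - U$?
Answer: $-279 - 62 \sqrt{10} \approx -475.06$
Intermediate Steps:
$x{\left(U \right)} = 0$
$G{\left(Y,J \right)} = \sqrt{J^{2} + Y^{2}}$
$l = 3$ ($l = \left(0 + 2\right) + 1 = 2 + 1 = 3$)
$- 31 \left(G{\left(-6,2 \right)} + c{\left(l \right)}\right) = - 31 \left(\sqrt{2^{2} + \left(-6\right)^{2}} + 3^{2}\right) = - 31 \left(\sqrt{4 + 36} + 9\right) = - 31 \left(\sqrt{40} + 9\right) = - 31 \left(2 \sqrt{10} + 9\right) = - 31 \left(9 + 2 \sqrt{10}\right) = -279 - 62 \sqrt{10}$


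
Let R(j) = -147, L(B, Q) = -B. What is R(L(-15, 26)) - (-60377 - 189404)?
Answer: 249634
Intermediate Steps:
R(L(-15, 26)) - (-60377 - 189404) = -147 - (-60377 - 189404) = -147 - 1*(-249781) = -147 + 249781 = 249634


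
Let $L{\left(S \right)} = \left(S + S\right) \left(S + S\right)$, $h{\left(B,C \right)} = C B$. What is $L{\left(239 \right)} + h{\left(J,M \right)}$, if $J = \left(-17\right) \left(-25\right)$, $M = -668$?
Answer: $-55416$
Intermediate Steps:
$J = 425$
$h{\left(B,C \right)} = B C$
$L{\left(S \right)} = 4 S^{2}$ ($L{\left(S \right)} = 2 S 2 S = 4 S^{2}$)
$L{\left(239 \right)} + h{\left(J,M \right)} = 4 \cdot 239^{2} + 425 \left(-668\right) = 4 \cdot 57121 - 283900 = 228484 - 283900 = -55416$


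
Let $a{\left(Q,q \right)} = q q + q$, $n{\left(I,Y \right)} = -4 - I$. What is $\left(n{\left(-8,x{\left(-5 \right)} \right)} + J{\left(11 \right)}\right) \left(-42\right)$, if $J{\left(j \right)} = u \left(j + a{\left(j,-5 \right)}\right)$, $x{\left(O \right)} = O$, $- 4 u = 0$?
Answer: $-168$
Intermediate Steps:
$u = 0$ ($u = \left(- \frac{1}{4}\right) 0 = 0$)
$a{\left(Q,q \right)} = q + q^{2}$ ($a{\left(Q,q \right)} = q^{2} + q = q + q^{2}$)
$J{\left(j \right)} = 0$ ($J{\left(j \right)} = 0 \left(j - 5 \left(1 - 5\right)\right) = 0 \left(j - -20\right) = 0 \left(j + 20\right) = 0 \left(20 + j\right) = 0$)
$\left(n{\left(-8,x{\left(-5 \right)} \right)} + J{\left(11 \right)}\right) \left(-42\right) = \left(\left(-4 - -8\right) + 0\right) \left(-42\right) = \left(\left(-4 + 8\right) + 0\right) \left(-42\right) = \left(4 + 0\right) \left(-42\right) = 4 \left(-42\right) = -168$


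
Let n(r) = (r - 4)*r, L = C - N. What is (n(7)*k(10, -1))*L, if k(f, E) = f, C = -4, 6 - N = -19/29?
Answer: -64890/29 ≈ -2237.6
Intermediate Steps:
N = 193/29 (N = 6 - (-19)/29 = 6 - 1*(-19/29) = 6 + 19/29 = 193/29 ≈ 6.6552)
L = -309/29 (L = -4 - 1*193/29 = -4 - 193/29 = -309/29 ≈ -10.655)
n(r) = r*(-4 + r) (n(r) = (-4 + r)*r = r*(-4 + r))
(n(7)*k(10, -1))*L = ((7*(-4 + 7))*10)*(-309/29) = ((7*3)*10)*(-309/29) = (21*10)*(-309/29) = 210*(-309/29) = -64890/29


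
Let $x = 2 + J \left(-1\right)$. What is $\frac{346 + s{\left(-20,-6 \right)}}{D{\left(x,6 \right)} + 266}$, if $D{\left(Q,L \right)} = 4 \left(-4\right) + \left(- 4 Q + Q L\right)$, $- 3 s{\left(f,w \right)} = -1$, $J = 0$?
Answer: $\frac{1039}{762} \approx 1.3635$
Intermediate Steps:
$x = 2$ ($x = 2 + 0 \left(-1\right) = 2 + 0 = 2$)
$s{\left(f,w \right)} = \frac{1}{3}$ ($s{\left(f,w \right)} = \left(- \frac{1}{3}\right) \left(-1\right) = \frac{1}{3}$)
$D{\left(Q,L \right)} = -16 - 4 Q + L Q$ ($D{\left(Q,L \right)} = -16 + \left(- 4 Q + L Q\right) = -16 - 4 Q + L Q$)
$\frac{346 + s{\left(-20,-6 \right)}}{D{\left(x,6 \right)} + 266} = \frac{346 + \frac{1}{3}}{\left(-16 - 8 + 6 \cdot 2\right) + 266} = \frac{1039}{3 \left(\left(-16 - 8 + 12\right) + 266\right)} = \frac{1039}{3 \left(-12 + 266\right)} = \frac{1039}{3 \cdot 254} = \frac{1039}{3} \cdot \frac{1}{254} = \frac{1039}{762}$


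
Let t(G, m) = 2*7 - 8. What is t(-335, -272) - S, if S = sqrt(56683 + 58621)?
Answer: 6 - 2*sqrt(28826) ≈ -333.56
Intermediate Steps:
t(G, m) = 6 (t(G, m) = 14 - 8 = 6)
S = 2*sqrt(28826) (S = sqrt(115304) = 2*sqrt(28826) ≈ 339.56)
t(-335, -272) - S = 6 - 2*sqrt(28826)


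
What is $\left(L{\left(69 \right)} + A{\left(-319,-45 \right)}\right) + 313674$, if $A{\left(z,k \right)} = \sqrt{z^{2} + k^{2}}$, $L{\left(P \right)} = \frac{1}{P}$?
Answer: $\frac{21643507}{69} + \sqrt{103786} \approx 3.14 \cdot 10^{5}$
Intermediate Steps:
$A{\left(z,k \right)} = \sqrt{k^{2} + z^{2}}$
$\left(L{\left(69 \right)} + A{\left(-319,-45 \right)}\right) + 313674 = \left(\frac{1}{69} + \sqrt{\left(-45\right)^{2} + \left(-319\right)^{2}}\right) + 313674 = \left(\frac{1}{69} + \sqrt{2025 + 101761}\right) + 313674 = \left(\frac{1}{69} + \sqrt{103786}\right) + 313674 = \frac{21643507}{69} + \sqrt{103786}$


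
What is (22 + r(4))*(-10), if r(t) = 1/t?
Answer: -445/2 ≈ -222.50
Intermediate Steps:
(22 + r(4))*(-10) = (22 + 1/4)*(-10) = (22 + ¼)*(-10) = (89/4)*(-10) = -445/2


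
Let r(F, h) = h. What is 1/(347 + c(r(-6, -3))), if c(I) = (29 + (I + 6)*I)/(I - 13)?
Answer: 4/1383 ≈ 0.0028923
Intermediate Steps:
c(I) = (29 + I*(6 + I))/(-13 + I) (c(I) = (29 + (6 + I)*I)/(-13 + I) = (29 + I*(6 + I))/(-13 + I))
1/(347 + c(r(-6, -3))) = 1/(347 + (29 + (-3)**2 + 6*(-3))/(-13 - 3)) = 1/(347 + (29 + 9 - 18)/(-16)) = 1/(347 - 1/16*20) = 1/(347 - 5/4) = 1/(1383/4) = 4/1383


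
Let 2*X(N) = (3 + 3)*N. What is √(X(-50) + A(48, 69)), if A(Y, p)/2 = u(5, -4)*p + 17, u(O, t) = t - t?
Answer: 2*I*√29 ≈ 10.77*I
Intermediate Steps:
X(N) = 3*N (X(N) = ((3 + 3)*N)/2 = (6*N)/2 = 3*N)
u(O, t) = 0
A(Y, p) = 34 (A(Y, p) = 2*(0*p + 17) = 2*(0 + 17) = 2*17 = 34)
√(X(-50) + A(48, 69)) = √(3*(-50) + 34) = √(-150 + 34) = √(-116) = 2*I*√29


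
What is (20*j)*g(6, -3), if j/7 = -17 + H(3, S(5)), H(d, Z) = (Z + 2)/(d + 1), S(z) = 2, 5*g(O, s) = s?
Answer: 1344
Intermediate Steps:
g(O, s) = s/5
H(d, Z) = (2 + Z)/(1 + d)
j = -112 (j = 7*(-17 + (2 + 2)/(1 + 3)) = 7*(-17 + 4/4) = 7*(-17 + (1/4)*4) = 7*(-17 + 1) = 7*(-16) = -112)
(20*j)*g(6, -3) = (20*(-112))*((1/5)*(-3)) = -2240*(-3/5) = 1344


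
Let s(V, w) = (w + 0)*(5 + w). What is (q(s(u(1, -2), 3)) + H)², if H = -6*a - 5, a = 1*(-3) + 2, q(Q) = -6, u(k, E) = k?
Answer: 25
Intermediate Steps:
s(V, w) = w*(5 + w)
a = -1 (a = -3 + 2 = -1)
H = 1 (H = -6*(-1) - 5 = 6 - 5 = 1)
(q(s(u(1, -2), 3)) + H)² = (-6 + 1)² = (-5)² = 25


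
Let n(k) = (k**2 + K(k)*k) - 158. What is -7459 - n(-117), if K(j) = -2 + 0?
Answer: -21224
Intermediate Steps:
K(j) = -2
n(k) = -158 + k**2 - 2*k (n(k) = (k**2 - 2*k) - 158 = -158 + k**2 - 2*k)
-7459 - n(-117) = -7459 - (-158 + (-117)**2 - 2*(-117)) = -7459 - (-158 + 13689 + 234) = -7459 - 1*13765 = -7459 - 13765 = -21224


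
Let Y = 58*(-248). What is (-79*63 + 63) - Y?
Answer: 9470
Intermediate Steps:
Y = -14384
(-79*63 + 63) - Y = (-79*63 + 63) - 1*(-14384) = (-4977 + 63) + 14384 = -4914 + 14384 = 9470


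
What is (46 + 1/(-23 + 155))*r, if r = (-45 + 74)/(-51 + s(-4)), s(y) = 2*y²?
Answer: -176117/2508 ≈ -70.222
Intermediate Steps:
r = -29/19 (r = (-45 + 74)/(-51 + 2*(-4)²) = 29/(-51 + 2*16) = 29/(-51 + 32) = 29/(-19) = 29*(-1/19) = -29/19 ≈ -1.5263)
(46 + 1/(-23 + 155))*r = (46 + 1/(-23 + 155))*(-29/19) = (46 + 1/132)*(-29/19) = (6073/132)*(-29/19) = -176117/2508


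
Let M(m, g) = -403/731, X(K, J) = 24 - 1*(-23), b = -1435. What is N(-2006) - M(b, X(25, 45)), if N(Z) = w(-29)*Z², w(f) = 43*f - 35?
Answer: -3771093144709/731 ≈ -5.1588e+9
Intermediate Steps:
w(f) = -35 + 43*f
X(K, J) = 47 (X(K, J) = 24 + 23 = 47)
N(Z) = -1282*Z² (N(Z) = (-35 + 43*(-29))*Z² = (-35 - 1247)*Z² = -1282*Z²)
M(m, g) = -403/731 (M(m, g) = -403*1/731 = -403/731)
N(-2006) - M(b, X(25, 45)) = -1282*(-2006)² - 1*(-403/731) = -1282*4024036 + 403/731 = -5158814152 + 403/731 = -3771093144709/731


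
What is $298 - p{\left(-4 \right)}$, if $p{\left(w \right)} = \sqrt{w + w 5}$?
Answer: $298 - 2 i \sqrt{6} \approx 298.0 - 4.899 i$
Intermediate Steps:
$p{\left(w \right)} = \sqrt{6} \sqrt{w}$ ($p{\left(w \right)} = \sqrt{w + 5 w} = \sqrt{6 w} = \sqrt{6} \sqrt{w}$)
$298 - p{\left(-4 \right)} = 298 - \sqrt{6} \sqrt{-4} = 298 - \sqrt{6} \cdot 2 i = 298 - 2 i \sqrt{6}$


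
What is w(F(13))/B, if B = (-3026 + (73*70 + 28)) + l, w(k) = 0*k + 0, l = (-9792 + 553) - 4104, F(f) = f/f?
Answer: 0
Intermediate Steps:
F(f) = 1
l = -13343 (l = -9239 - 4104 = -13343)
w(k) = 0 (w(k) = 0 + 0 = 0)
B = -11231 (B = (-3026 + (73*70 + 28)) - 13343 = (-3026 + (5110 + 28)) - 13343 = (-3026 + 5138) - 13343 = 2112 - 13343 = -11231)
w(F(13))/B = 0/(-11231) = 0*(-1/11231) = 0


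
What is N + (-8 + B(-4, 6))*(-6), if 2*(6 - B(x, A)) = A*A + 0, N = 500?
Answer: 620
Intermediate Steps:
B(x, A) = 6 - A²/2 (B(x, A) = 6 - (A*A + 0)/2 = 6 - (A² + 0)/2 = 6 - A²/2)
N + (-8 + B(-4, 6))*(-6) = 500 + (-8 + (6 - ½*6²))*(-6) = 500 + (-8 + (6 - ½*36))*(-6) = 500 + (-8 + (6 - 18))*(-6) = 500 + (-8 - 12)*(-6) = 500 - 20*(-6) = 500 + 120 = 620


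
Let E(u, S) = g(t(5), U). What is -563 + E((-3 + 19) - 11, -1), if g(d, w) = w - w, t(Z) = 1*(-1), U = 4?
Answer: -563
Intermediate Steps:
t(Z) = -1
g(d, w) = 0
E(u, S) = 0
-563 + E((-3 + 19) - 11, -1) = -563 + 0 = -563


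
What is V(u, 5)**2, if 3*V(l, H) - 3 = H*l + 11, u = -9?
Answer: 961/9 ≈ 106.78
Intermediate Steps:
V(l, H) = 14/3 + H*l/3 (V(l, H) = 1 + (H*l + 11)/3 = 1 + (11 + H*l)/3 = 1 + (11/3 + H*l/3) = 14/3 + H*l/3)
V(u, 5)**2 = (14/3 + (1/3)*5*(-9))**2 = (14/3 - 15)**2 = (-31/3)**2 = 961/9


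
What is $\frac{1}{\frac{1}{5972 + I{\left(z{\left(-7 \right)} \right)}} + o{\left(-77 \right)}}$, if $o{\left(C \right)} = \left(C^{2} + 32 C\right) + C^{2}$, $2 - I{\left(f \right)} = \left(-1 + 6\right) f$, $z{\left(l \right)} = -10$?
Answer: $\frac{6024}{56589457} \approx 0.00010645$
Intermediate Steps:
$I{\left(f \right)} = 2 - 5 f$ ($I{\left(f \right)} = 2 - \left(-1 + 6\right) f = 2 - 5 f$)
$o{\left(C \right)} = 2 C^{2} + 32 C$
$\frac{1}{\frac{1}{5972 + I{\left(z{\left(-7 \right)} \right)}} + o{\left(-77 \right)}} = \frac{1}{\frac{1}{5972 + \left(2 - -50\right)} + 2 \left(-77\right) \left(16 - 77\right)} = \frac{1}{\frac{1}{5972 + \left(2 + 50\right)} + 2 \left(-77\right) \left(-61\right)} = \frac{1}{\frac{1}{5972 + 52} + 9394} = \frac{1}{\frac{1}{6024} + 9394} = \frac{1}{\frac{56589457}{6024}} = \frac{6024}{56589457}$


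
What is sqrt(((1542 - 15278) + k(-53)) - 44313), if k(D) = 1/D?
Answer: I*sqrt(163059694)/53 ≈ 240.93*I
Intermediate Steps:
sqrt(((1542 - 15278) + k(-53)) - 44313) = sqrt(((1542 - 15278) + 1/(-53)) - 44313) = sqrt((-13736 - 1/53) - 44313) = sqrt(-728009/53 - 44313) = sqrt(-3076598/53) = I*sqrt(163059694)/53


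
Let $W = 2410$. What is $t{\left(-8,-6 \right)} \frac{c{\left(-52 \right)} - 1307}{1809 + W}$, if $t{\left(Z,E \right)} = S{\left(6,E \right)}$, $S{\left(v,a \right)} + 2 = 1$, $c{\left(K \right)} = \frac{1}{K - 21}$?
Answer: $\frac{95412}{307987} \approx 0.30979$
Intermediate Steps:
$c{\left(K \right)} = \frac{1}{-21 + K}$
$S{\left(v,a \right)} = -1$ ($S{\left(v,a \right)} = -2 + 1 = -1$)
$t{\left(Z,E \right)} = -1$
$t{\left(-8,-6 \right)} \frac{c{\left(-52 \right)} - 1307}{1809 + W} = - \frac{\frac{1}{-21 - 52} - 1307}{1809 + 2410} = - \frac{\frac{1}{-73} - 1307}{4219} = - \frac{- \frac{1}{73} - 1307}{4219} = - \frac{-95412}{73 \cdot 4219} = \left(-1\right) \left(- \frac{95412}{307987}\right) = \frac{95412}{307987}$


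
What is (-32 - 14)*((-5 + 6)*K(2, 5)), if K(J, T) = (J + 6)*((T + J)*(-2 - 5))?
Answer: 18032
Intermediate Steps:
K(J, T) = (6 + J)*(-7*J - 7*T) (K(J, T) = (6 + J)*((J + T)*(-7)) = (6 + J)*(-7*J - 7*T))
(-32 - 14)*((-5 + 6)*K(2, 5)) = (-32 - 14)*((-5 + 6)*(-42*2 - 42*5 - 7*2**2 - 7*2*5)) = -46*(-84 - 210 - 7*4 - 70) = -46*(-84 - 210 - 28 - 70) = -46*(-392) = 18032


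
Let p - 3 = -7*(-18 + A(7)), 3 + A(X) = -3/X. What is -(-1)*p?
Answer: 153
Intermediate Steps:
A(X) = -3 - 3/X
p = 153 (p = 3 - 7*(-18 + (-3 - 3/7)) = 3 - 7*(-18 - 24/7) = 3 - 7*(-150/7) = 3 + 150 = 153)
-(-1)*p = -(-1)*153 = -1*(-153) = 153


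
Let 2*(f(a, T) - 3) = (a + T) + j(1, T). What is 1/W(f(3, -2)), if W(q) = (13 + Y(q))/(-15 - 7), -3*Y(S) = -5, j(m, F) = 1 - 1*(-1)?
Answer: -3/2 ≈ -1.5000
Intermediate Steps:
j(m, F) = 2 (j(m, F) = 1 + 1 = 2)
Y(S) = 5/3 (Y(S) = -1/3*(-5) = 5/3)
f(a, T) = 4 + T/2 + a/2 (f(a, T) = 3 + ((a + T) + 2)/2 = 3 + ((T + a) + 2)/2 = 3 + (2 + T + a)/2 = 3 + (1 + T/2 + a/2) = 4 + T/2 + a/2)
W(q) = -2/3 (W(q) = (13 + 5/3)/(-15 - 7) = (44/3)/(-22) = (44/3)*(-1/22) = -2/3)
1/W(f(3, -2)) = 1/(-2/3) = -3/2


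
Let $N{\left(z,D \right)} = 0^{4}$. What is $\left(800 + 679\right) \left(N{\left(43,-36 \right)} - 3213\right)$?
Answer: $-4752027$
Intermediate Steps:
$N{\left(z,D \right)} = 0$
$\left(800 + 679\right) \left(N{\left(43,-36 \right)} - 3213\right) = \left(800 + 679\right) \left(0 - 3213\right) = 1479 \left(-3213\right) = -4752027$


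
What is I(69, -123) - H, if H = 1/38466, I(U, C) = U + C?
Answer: -2077165/38466 ≈ -54.000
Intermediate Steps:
I(U, C) = C + U
H = 1/38466 ≈ 2.5997e-5
I(69, -123) - H = (-123 + 69) - 1*1/38466 = -54 - 1/38466 = -2077165/38466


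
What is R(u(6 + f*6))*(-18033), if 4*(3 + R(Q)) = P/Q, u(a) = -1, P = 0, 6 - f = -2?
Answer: 54099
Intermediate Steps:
f = 8 (f = 6 - 1*(-2) = 6 + 2 = 8)
R(Q) = -3 (R(Q) = -3 + (0/Q)/4 = -3 + (¼)*0 = -3 + 0 = -3)
R(u(6 + f*6))*(-18033) = -3*(-18033) = 54099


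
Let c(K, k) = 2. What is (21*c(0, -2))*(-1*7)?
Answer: -294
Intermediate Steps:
(21*c(0, -2))*(-1*7) = (21*2)*(-1*7) = 42*(-7) = -294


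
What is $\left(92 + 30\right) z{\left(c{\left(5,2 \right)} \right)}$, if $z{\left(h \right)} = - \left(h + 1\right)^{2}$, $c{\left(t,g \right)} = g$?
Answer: $-1098$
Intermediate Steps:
$z{\left(h \right)} = - \left(1 + h\right)^{2}$
$\left(92 + 30\right) z{\left(c{\left(5,2 \right)} \right)} = \left(92 + 30\right) \left(- \left(1 + 2\right)^{2}\right) = 122 \left(- 3^{2}\right) = 122 \left(\left(-1\right) 9\right) = 122 \left(-9\right) = -1098$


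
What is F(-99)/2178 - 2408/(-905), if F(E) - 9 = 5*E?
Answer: 266933/109505 ≈ 2.4376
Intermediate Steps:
F(E) = 9 + 5*E
F(-99)/2178 - 2408/(-905) = (9 + 5*(-99))/2178 - 2408/(-905) = (9 - 495)*(1/2178) - 2408*(-1/905) = -486*1/2178 + 2408/905 = -27/121 + 2408/905 = 266933/109505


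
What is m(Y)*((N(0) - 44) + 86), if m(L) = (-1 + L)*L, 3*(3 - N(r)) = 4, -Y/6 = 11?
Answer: 193094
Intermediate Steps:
Y = -66 (Y = -6*11 = -66)
N(r) = 5/3 (N(r) = 3 - ⅓*4 = 3 - 4/3 = 5/3)
m(L) = L*(-1 + L)
m(Y)*((N(0) - 44) + 86) = (-66*(-1 - 66))*((5/3 - 44) + 86) = (-66*(-67))*(-127/3 + 86) = 4422*(131/3) = 193094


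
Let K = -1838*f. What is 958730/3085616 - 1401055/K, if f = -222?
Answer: -491490171325/157380301272 ≈ -3.1229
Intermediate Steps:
K = 408036 (K = -1838*(-222) = 408036)
958730/3085616 - 1401055/K = 958730/3085616 - 1401055/408036 = 958730*(1/3085616) - 1401055*1/408036 = 479365/1542808 - 1401055/408036 = -491490171325/157380301272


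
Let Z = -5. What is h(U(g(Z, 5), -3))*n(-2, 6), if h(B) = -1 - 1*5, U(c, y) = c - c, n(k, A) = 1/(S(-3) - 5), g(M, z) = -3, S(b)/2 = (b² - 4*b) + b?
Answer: -6/31 ≈ -0.19355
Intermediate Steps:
S(b) = -6*b + 2*b² (S(b) = 2*((b² - 4*b) + b) = 2*(b² - 3*b) = -6*b + 2*b²)
n(k, A) = 1/31 (n(k, A) = 1/(2*(-3)*(-3 - 3) - 5) = 1/(2*(-3)*(-6) - 5) = 1/(36 - 5) = 1/31)
U(c, y) = 0
h(B) = -6 (h(B) = -1 - 5 = -6)
h(U(g(Z, 5), -3))*n(-2, 6) = -6*1/31 = -6/31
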